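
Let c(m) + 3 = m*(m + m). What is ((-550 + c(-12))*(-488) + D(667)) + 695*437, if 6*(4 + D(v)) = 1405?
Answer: 2599591/6 ≈ 4.3327e+5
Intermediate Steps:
c(m) = -3 + 2*m² (c(m) = -3 + m*(m + m) = -3 + m*(2*m) = -3 + 2*m²)
D(v) = 1381/6 (D(v) = -4 + (⅙)*1405 = -4 + 1405/6 = 1381/6)
((-550 + c(-12))*(-488) + D(667)) + 695*437 = ((-550 + (-3 + 2*(-12)²))*(-488) + 1381/6) + 695*437 = ((-550 + (-3 + 2*144))*(-488) + 1381/6) + 303715 = ((-550 + (-3 + 288))*(-488) + 1381/6) + 303715 = ((-550 + 285)*(-488) + 1381/6) + 303715 = (-265*(-488) + 1381/6) + 303715 = (129320 + 1381/6) + 303715 = 777301/6 + 303715 = 2599591/6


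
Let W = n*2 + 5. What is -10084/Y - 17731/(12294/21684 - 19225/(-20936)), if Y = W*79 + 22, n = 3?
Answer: -598238447664580/50063959737 ≈ -11949.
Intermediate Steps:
W = 11 (W = 3*2 + 5 = 6 + 5 = 11)
Y = 891 (Y = 11*79 + 22 = 869 + 22 = 891)
-10084/Y - 17731/(12294/21684 - 19225/(-20936)) = -10084/891 - 17731/(12294/21684 - 19225/(-20936)) = -10084*1/891 - 17731/(12294*(1/21684) - 19225*(-1/20936)) = -10084/891 - 17731/(2049/3614 + 19225/20936) = -10084/891 - 17731/56188507/37831352 = -10084/891 - 17731*37831352/56188507 = -10084/891 - 670787702312/56188507 = -598238447664580/50063959737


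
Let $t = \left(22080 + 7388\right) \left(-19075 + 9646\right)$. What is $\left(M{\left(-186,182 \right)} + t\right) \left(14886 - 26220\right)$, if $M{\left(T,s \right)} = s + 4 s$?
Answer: $3149184337908$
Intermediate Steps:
$M{\left(T,s \right)} = 5 s$
$t = -277853772$ ($t = 29468 \left(-9429\right) = -277853772$)
$\left(M{\left(-186,182 \right)} + t\right) \left(14886 - 26220\right) = \left(5 \cdot 182 - 277853772\right) \left(14886 - 26220\right) = \left(910 - 277853772\right) \left(-11334\right) = \left(-277852862\right) \left(-11334\right) = 3149184337908$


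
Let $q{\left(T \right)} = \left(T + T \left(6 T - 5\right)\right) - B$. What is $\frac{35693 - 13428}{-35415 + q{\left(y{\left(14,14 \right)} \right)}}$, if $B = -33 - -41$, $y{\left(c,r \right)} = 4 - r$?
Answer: $- \frac{22265}{34783} \approx -0.64011$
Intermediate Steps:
$B = 8$ ($B = -33 + 41 = 8$)
$q{\left(T \right)} = -8 + T + T \left(-5 + 6 T\right)$ ($q{\left(T \right)} = \left(T + T \left(6 T - 5\right)\right) - 8 = \left(T + T \left(-5 + 6 T\right)\right) - 8 = -8 + T + T \left(-5 + 6 T\right)$)
$\frac{35693 - 13428}{-35415 + q{\left(y{\left(14,14 \right)} \right)}} = \frac{35693 - 13428}{-35415 - \left(8 - 6 \left(4 - 14\right)^{2} + 4 \left(4 - 14\right)\right)} = \frac{22265}{-35415 - \left(8 - 6 \left(4 - 14\right)^{2} + 4 \left(4 - 14\right)\right)} = \frac{22265}{-35415 - \left(-32 - 600\right)} = \frac{22265}{-35415 + \left(-8 + 40 + 6 \cdot 100\right)} = \frac{22265}{-35415 + \left(-8 + 40 + 600\right)} = \frac{22265}{-35415 + 632} = \frac{22265}{-34783} = 22265 \left(- \frac{1}{34783}\right) = - \frac{22265}{34783}$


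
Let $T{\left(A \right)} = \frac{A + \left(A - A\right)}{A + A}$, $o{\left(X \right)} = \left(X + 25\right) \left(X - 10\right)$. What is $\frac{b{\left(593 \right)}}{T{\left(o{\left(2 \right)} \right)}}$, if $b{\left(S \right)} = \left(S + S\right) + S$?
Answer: $3558$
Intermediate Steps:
$b{\left(S \right)} = 3 S$ ($b{\left(S \right)} = 2 S + S = 3 S$)
$o{\left(X \right)} = \left(-10 + X\right) \left(25 + X\right)$ ($o{\left(X \right)} = \left(25 + X\right) \left(-10 + X\right) = \left(-10 + X\right) \left(25 + X\right)$)
$T{\left(A \right)} = \frac{1}{2}$ ($T{\left(A \right)} = \frac{A + 0}{2 A} = A \frac{1}{2 A} = \frac{1}{2}$)
$\frac{b{\left(593 \right)}}{T{\left(o{\left(2 \right)} \right)}} = 3 \cdot 593 \frac{1}{\frac{1}{2}} = 1779 \cdot 2 = 3558$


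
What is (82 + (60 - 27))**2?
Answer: 13225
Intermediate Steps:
(82 + (60 - 27))**2 = (82 + 33)**2 = 115**2 = 13225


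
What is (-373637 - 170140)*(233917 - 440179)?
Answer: 112160531574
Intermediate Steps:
(-373637 - 170140)*(233917 - 440179) = -543777*(-206262) = 112160531574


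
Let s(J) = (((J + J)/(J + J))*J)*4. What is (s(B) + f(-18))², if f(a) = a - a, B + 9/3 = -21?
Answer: 9216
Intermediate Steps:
B = -24 (B = -3 - 21 = -24)
f(a) = 0
s(J) = 4*J (s(J) = (((2*J)/((2*J)))*J)*4 = (((2*J)*(1/(2*J)))*J)*4 = (1*J)*4 = J*4 = 4*J)
(s(B) + f(-18))² = (4*(-24) + 0)² = (-96 + 0)² = (-96)² = 9216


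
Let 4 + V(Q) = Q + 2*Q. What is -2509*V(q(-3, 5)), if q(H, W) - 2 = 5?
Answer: -42653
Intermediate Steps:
q(H, W) = 7 (q(H, W) = 2 + 5 = 7)
V(Q) = -4 + 3*Q (V(Q) = -4 + (Q + 2*Q) = -4 + 3*Q)
-2509*V(q(-3, 5)) = -2509*(-4 + 3*7) = -2509*(-4 + 21) = -2509*17 = -42653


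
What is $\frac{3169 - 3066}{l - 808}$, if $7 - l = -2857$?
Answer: $\frac{103}{2056} \approx 0.050097$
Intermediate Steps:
$l = 2864$ ($l = 7 - -2857 = 7 + 2857 = 2864$)
$\frac{3169 - 3066}{l - 808} = \frac{3169 - 3066}{2864 - 808} = \frac{103}{2056}$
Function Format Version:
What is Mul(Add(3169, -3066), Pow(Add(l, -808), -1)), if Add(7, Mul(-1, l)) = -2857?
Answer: Rational(103, 2056) ≈ 0.050097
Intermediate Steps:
l = 2864 (l = Add(7, Mul(-1, -2857)) = Add(7, 2857) = 2864)
Mul(Add(3169, -3066), Pow(Add(l, -808), -1)) = Mul(Add(3169, -3066), Pow(Add(2864, -808), -1)) = Mul(103, Pow(2056, -1)) = Mul(103, Rational(1, 2056)) = Rational(103, 2056)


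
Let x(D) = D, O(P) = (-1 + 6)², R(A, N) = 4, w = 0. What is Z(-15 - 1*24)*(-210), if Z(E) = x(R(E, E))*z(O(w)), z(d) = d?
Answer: -21000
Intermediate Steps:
O(P) = 25 (O(P) = 5² = 25)
Z(E) = 100 (Z(E) = 4*25 = 100)
Z(-15 - 1*24)*(-210) = 100*(-210) = -21000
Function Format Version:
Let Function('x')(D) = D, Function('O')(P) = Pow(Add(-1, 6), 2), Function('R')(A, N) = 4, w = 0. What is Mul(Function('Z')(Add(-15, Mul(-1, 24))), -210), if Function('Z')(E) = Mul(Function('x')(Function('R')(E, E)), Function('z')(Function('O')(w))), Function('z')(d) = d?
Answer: -21000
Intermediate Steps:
Function('O')(P) = 25 (Function('O')(P) = Pow(5, 2) = 25)
Function('Z')(E) = 100 (Function('Z')(E) = Mul(4, 25) = 100)
Mul(Function('Z')(Add(-15, Mul(-1, 24))), -210) = Mul(100, -210) = -21000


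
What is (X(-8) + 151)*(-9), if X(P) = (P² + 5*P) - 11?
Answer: -1476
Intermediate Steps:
X(P) = -11 + P² + 5*P
(X(-8) + 151)*(-9) = ((-11 + (-8)² + 5*(-8)) + 151)*(-9) = ((-11 + 64 - 40) + 151)*(-9) = (13 + 151)*(-9) = 164*(-9) = -1476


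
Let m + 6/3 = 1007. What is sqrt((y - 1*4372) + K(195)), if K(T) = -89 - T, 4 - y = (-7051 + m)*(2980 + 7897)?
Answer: 3*sqrt(7306410) ≈ 8109.1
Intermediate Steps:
m = 1005 (m = -2 + 1007 = 1005)
y = 65762346 (y = 4 - (-7051 + 1005)*(2980 + 7897) = 4 - (-6046)*10877 = 4 - 1*(-65762342) = 4 + 65762342 = 65762346)
sqrt((y - 1*4372) + K(195)) = sqrt((65762346 - 1*4372) + (-89 - 1*195)) = sqrt((65762346 - 4372) + (-89 - 195)) = sqrt(65757974 - 284) = sqrt(65757690) = 3*sqrt(7306410)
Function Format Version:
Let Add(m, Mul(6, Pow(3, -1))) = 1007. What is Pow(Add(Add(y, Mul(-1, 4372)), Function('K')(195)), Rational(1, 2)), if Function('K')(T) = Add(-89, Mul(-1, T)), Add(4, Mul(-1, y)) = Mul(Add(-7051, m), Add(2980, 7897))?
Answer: Mul(3, Pow(7306410, Rational(1, 2))) ≈ 8109.1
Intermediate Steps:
m = 1005 (m = Add(-2, 1007) = 1005)
y = 65762346 (y = Add(4, Mul(-1, Mul(Add(-7051, 1005), Add(2980, 7897)))) = Add(4, Mul(-1, Mul(-6046, 10877))) = Add(4, Mul(-1, -65762342)) = Add(4, 65762342) = 65762346)
Pow(Add(Add(y, Mul(-1, 4372)), Function('K')(195)), Rational(1, 2)) = Pow(Add(Add(65762346, Mul(-1, 4372)), Add(-89, Mul(-1, 195))), Rational(1, 2)) = Pow(Add(Add(65762346, -4372), Add(-89, -195)), Rational(1, 2)) = Pow(Add(65757974, -284), Rational(1, 2)) = Pow(65757690, Rational(1, 2)) = Mul(3, Pow(7306410, Rational(1, 2)))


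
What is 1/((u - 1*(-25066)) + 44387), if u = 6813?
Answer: 1/76266 ≈ 1.3112e-5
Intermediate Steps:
1/((u - 1*(-25066)) + 44387) = 1/((6813 - 1*(-25066)) + 44387) = 1/((6813 + 25066) + 44387) = 1/(31879 + 44387) = 1/76266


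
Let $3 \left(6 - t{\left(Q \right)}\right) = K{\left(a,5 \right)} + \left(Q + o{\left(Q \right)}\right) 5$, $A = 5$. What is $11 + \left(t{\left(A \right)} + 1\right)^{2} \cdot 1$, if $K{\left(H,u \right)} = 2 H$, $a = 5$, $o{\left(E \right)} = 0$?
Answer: $\frac{295}{9} \approx 32.778$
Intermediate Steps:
$t{\left(Q \right)} = \frac{8}{3} - \frac{5 Q}{3}$ ($t{\left(Q \right)} = 6 - \frac{2 \cdot 5 + \left(Q + 0\right) 5}{3} = 6 - \frac{10 + Q 5}{3} = 6 - \frac{10 + 5 Q}{3} = 6 - \left(\frac{10}{3} + \frac{5 Q}{3}\right) = \frac{8}{3} - \frac{5 Q}{3}$)
$11 + \left(t{\left(A \right)} + 1\right)^{2} \cdot 1 = 11 + \left(\left(\frac{8}{3} - \frac{25}{3}\right) + 1\right)^{2} \cdot 1 = 11 + \left(- \frac{17}{3} + 1\right)^{2} \cdot 1 = 11 + \left(- \frac{14}{3}\right)^{2} \cdot 1 = 11 + \frac{196}{9} \cdot 1 = 11 + \frac{196}{9} = \frac{295}{9}$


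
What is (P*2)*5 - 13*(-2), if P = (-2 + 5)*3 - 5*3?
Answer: -34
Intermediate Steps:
P = -6 (P = 3*3 - 15 = 9 - 15 = -6)
(P*2)*5 - 13*(-2) = -6*2*5 - 13*(-2) = -12*5 + 26 = -60 + 26 = -34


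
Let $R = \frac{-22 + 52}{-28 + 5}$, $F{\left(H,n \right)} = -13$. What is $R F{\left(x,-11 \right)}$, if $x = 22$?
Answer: $\frac{390}{23} \approx 16.957$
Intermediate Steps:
$R = - \frac{30}{23}$ ($R = \frac{30}{-23} = 30 \left(- \frac{1}{23}\right) = - \frac{30}{23} \approx -1.3043$)
$R F{\left(x,-11 \right)} = \left(- \frac{30}{23}\right) \left(-13\right) = \frac{390}{23}$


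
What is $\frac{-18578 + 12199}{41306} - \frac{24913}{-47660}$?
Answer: $\frac{362516619}{984321980} \approx 0.36829$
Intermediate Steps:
$\frac{-18578 + 12199}{41306} - \frac{24913}{-47660} = \left(-6379\right) \frac{1}{41306} - - \frac{24913}{47660} = - \frac{6379}{41306} + \frac{24913}{47660} = \frac{362516619}{984321980}$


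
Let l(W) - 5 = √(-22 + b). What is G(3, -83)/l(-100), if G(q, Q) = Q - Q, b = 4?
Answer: 0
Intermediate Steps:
G(q, Q) = 0
l(W) = 5 + 3*I*√2 (l(W) = 5 + √(-22 + 4) = 5 + √(-18) = 5 + 3*I*√2)
G(3, -83)/l(-100) = 0/(5 + 3*I*√2) = 0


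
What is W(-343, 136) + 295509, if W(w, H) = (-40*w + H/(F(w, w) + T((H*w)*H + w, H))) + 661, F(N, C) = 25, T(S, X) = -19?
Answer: 929738/3 ≈ 3.0991e+5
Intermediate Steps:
W(w, H) = 661 - 40*w + H/6 (W(w, H) = (-40*w + H/(25 - 19)) + 661 = (-40*w + H/6) + 661 = 661 - 40*w + H/6)
W(-343, 136) + 295509 = (661 - 40*(-343) + (⅙)*136) + 295509 = (661 + 13720 + 68/3) + 295509 = 43211/3 + 295509 = 929738/3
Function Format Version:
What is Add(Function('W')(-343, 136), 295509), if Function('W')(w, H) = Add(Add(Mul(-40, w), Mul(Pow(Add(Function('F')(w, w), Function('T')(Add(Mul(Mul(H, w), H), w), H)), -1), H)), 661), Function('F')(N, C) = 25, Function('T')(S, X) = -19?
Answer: Rational(929738, 3) ≈ 3.0991e+5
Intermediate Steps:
Function('W')(w, H) = Add(661, Mul(-40, w), Mul(Rational(1, 6), H)) (Function('W')(w, H) = Add(Add(Mul(-40, w), Mul(Pow(Add(25, -19), -1), H)), 661) = Add(Add(Mul(-40, w), Mul(Pow(6, -1), H)), 661) = Add(Add(Mul(-40, w), Mul(Rational(1, 6), H)), 661) = Add(661, Mul(-40, w), Mul(Rational(1, 6), H)))
Add(Function('W')(-343, 136), 295509) = Add(Add(661, Mul(-40, -343), Mul(Rational(1, 6), 136)), 295509) = Add(Add(661, 13720, Rational(68, 3)), 295509) = Add(Rational(43211, 3), 295509) = Rational(929738, 3)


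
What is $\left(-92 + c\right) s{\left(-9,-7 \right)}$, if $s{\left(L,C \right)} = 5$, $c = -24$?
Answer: $-580$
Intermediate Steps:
$\left(-92 + c\right) s{\left(-9,-7 \right)} = \left(-92 - 24\right) 5 = \left(-116\right) 5 = -580$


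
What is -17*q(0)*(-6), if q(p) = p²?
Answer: 0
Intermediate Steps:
-17*q(0)*(-6) = -17*0²*(-6) = -17*0*(-6) = 0*(-6) = 0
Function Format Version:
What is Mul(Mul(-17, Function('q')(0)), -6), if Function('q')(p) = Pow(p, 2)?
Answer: 0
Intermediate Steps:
Mul(Mul(-17, Function('q')(0)), -6) = Mul(Mul(-17, Pow(0, 2)), -6) = Mul(Mul(-17, 0), -6) = Mul(0, -6) = 0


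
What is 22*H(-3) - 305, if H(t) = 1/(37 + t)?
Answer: -5174/17 ≈ -304.35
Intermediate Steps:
22*H(-3) - 305 = 22/(37 - 3) - 305 = 22/34 - 305 = 22*(1/34) - 305 = 11/17 - 305 = -5174/17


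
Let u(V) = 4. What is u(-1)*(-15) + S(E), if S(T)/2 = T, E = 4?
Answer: -52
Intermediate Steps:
S(T) = 2*T
u(-1)*(-15) + S(E) = 4*(-15) + 2*4 = -60 + 8 = -52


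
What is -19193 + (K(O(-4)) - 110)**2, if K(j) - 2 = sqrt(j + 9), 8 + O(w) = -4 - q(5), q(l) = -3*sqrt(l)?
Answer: -19193 + (108 - sqrt(3)*sqrt(-1 + sqrt(5)))**2 ≈ -7941.2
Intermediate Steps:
O(w) = -12 + 3*sqrt(5) (O(w) = -8 + (-4 - (-3)*sqrt(5)) = -8 + (-4 + 3*sqrt(5)) = -12 + 3*sqrt(5))
K(j) = 2 + sqrt(9 + j) (K(j) = 2 + sqrt(j + 9) = 2 + sqrt(9 + j))
-19193 + (K(O(-4)) - 110)**2 = -19193 + ((2 + sqrt(9 + (-12 + 3*sqrt(5)))) - 110)**2 = -19193 + ((2 + sqrt(-3 + 3*sqrt(5))) - 110)**2 = -19193 + (-108 + sqrt(-3 + 3*sqrt(5)))**2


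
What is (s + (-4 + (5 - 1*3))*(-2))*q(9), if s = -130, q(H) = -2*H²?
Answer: 20412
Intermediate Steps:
(s + (-4 + (5 - 1*3))*(-2))*q(9) = (-130 + (-4 + (5 - 1*3))*(-2))*(-2*9²) = (-130 + (-4 + (5 - 3))*(-2))*(-2*81) = (-130 + (-4 + 2)*(-2))*(-162) = (-130 - 2*(-2))*(-162) = (-130 + 4)*(-162) = -126*(-162) = 20412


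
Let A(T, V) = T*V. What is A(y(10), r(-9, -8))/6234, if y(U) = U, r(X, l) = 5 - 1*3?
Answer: 10/3117 ≈ 0.0032082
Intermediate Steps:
r(X, l) = 2 (r(X, l) = 5 - 3 = 2)
A(y(10), r(-9, -8))/6234 = (10*2)/6234 = 20*(1/6234) = 10/3117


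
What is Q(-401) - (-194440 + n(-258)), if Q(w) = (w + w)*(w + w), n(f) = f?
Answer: 837902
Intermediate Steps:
Q(w) = 4*w**2 (Q(w) = (2*w)*(2*w) = 4*w**2)
Q(-401) - (-194440 + n(-258)) = 4*(-401)**2 - (-194440 - 258) = 4*160801 - 1*(-194698) = 643204 + 194698 = 837902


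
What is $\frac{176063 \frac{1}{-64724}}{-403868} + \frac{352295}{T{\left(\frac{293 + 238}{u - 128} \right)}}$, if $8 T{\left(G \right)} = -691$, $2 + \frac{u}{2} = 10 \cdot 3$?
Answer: $- \frac{73671796214591987}{18062707130512} \approx -4078.7$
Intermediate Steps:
$u = 56$ ($u = -4 + 2 \cdot 10 \cdot 3 = -4 + 2 \cdot 30 = -4 + 60 = 56$)
$T{\left(G \right)} = - \frac{691}{8}$ ($T{\left(G \right)} = \frac{1}{8} \left(-691\right) = - \frac{691}{8}$)
$\frac{176063 \frac{1}{-64724}}{-403868} + \frac{352295}{T{\left(\frac{293 + 238}{u - 128} \right)}} = \frac{176063 \frac{1}{-64724}}{-403868} + \frac{352295}{- \frac{691}{8}} = 176063 \left(- \frac{1}{64724}\right) \left(- \frac{1}{403868}\right) + 352295 \left(- \frac{8}{691}\right) = \left(- \frac{176063}{64724}\right) \left(- \frac{1}{403868}\right) - \frac{2818360}{691} = \frac{176063}{26139952432} - \frac{2818360}{691} = - \frac{73671796214591987}{18062707130512}$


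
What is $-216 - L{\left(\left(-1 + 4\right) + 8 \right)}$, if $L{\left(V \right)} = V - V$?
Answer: $-216$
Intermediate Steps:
$L{\left(V \right)} = 0$
$-216 - L{\left(\left(-1 + 4\right) + 8 \right)} = -216 - 0 = -216 + 0 = -216$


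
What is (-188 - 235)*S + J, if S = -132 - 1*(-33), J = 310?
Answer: 42187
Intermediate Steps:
S = -99 (S = -132 + 33 = -99)
(-188 - 235)*S + J = (-188 - 235)*(-99) + 310 = -423*(-99) + 310 = 41877 + 310 = 42187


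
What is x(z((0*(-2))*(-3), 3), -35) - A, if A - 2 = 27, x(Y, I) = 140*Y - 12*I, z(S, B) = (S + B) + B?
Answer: 1231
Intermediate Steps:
z(S, B) = S + 2*B (z(S, B) = (B + S) + B = S + 2*B)
x(Y, I) = -12*I + 140*Y
A = 29 (A = 2 + 27 = 29)
x(z((0*(-2))*(-3), 3), -35) - A = (-12*(-35) + 140*((0*(-2))*(-3) + 2*3)) - 1*29 = (420 + 140*(0*(-3) + 6)) - 29 = (420 + 140*(0 + 6)) - 29 = (420 + 140*6) - 29 = (420 + 840) - 29 = 1260 - 29 = 1231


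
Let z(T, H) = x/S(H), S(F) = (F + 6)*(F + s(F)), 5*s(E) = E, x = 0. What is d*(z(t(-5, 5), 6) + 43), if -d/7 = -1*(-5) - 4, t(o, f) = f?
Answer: -301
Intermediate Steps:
s(E) = E/5
d = -7 (d = -7*(-1*(-5) - 4) = -7*(5 - 4) = -7*1 = -7)
S(F) = 6*F*(6 + F)/5 (S(F) = (F + 6)*(F + F/5) = (6 + F)*(6*F/5) = 6*F*(6 + F)/5)
z(T, H) = 0 (z(T, H) = 0/((6*H*(6 + H)/5)) = 0*(5/(6*H*(6 + H))) = 0)
d*(z(t(-5, 5), 6) + 43) = -7*(0 + 43) = -7*43 = -301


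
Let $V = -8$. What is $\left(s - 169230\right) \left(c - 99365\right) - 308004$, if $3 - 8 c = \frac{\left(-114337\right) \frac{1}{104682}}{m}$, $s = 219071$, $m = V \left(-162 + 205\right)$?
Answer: $- \frac{33181616634736643}{6699648} \approx -4.9527 \cdot 10^{9}$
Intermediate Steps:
$m = -344$ ($m = - 8 \left(-162 + 205\right) = \left(-8\right) 43 = -344$)
$c = \frac{2509709}{6699648}$ ($c = \frac{3}{8} - \frac{- \frac{114337}{104682} \frac{1}{-344}}{8} = \frac{3}{8} - \frac{\left(-114337\right) \frac{1}{104682} \left(- \frac{1}{344}\right)}{8} = \frac{3}{8} - \frac{\left(- \frac{114337}{104682}\right) \left(- \frac{1}{344}\right)}{8} = \frac{3}{8} - \frac{2659}{6699648} = \frac{2509709}{6699648} \approx 0.3746$)
$\left(s - 169230\right) \left(c - 99365\right) - 308004 = \left(219071 - 169230\right) \left(\frac{2509709}{6699648} - 99365\right) - 308004 = 49841 \left(- \frac{665708013811}{6699648}\right) - 308004 = - \frac{33179553116354051}{6699648} - 308004 = - \frac{33181616634736643}{6699648}$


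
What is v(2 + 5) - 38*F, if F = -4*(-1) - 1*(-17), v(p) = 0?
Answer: -798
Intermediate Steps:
F = 21 (F = 4 + 17 = 21)
v(2 + 5) - 38*F = 0 - 38*21 = 0 - 798 = -798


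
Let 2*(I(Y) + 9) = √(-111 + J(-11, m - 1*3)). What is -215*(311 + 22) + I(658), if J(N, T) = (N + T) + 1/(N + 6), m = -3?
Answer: -71604 + I*√3205/10 ≈ -71604.0 + 5.6613*I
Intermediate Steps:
J(N, T) = N + T + 1/(6 + N) (J(N, T) = (N + T) + 1/(6 + N) = N + T + 1/(6 + N))
I(Y) = -9 + I*√3205/10 (I(Y) = -9 + √(-111 + (1 + (-11)² + 6*(-11) + 6*(-3 - 1*3) - 11*(-3 - 1*3))/(6 - 11))/2 = -9 + √(-111 + (1 + 121 - 66 + 6*(-3 - 3) - 11*(-3 - 3))/(-5))/2 = -9 + √(-111 - (1 + 121 - 66 + 6*(-6) - 11*(-6))/5)/2 = -9 + √(-111 - (1 + 121 - 66 - 36 + 66)/5)/2 = -9 + √(-111 - ⅕*86)/2 = -9 + √(-111 - 86/5)/2 = -9 + √(-641/5)/2 = -9 + (I*√3205/5)/2 = -9 + I*√3205/10)
-215*(311 + 22) + I(658) = -215*(311 + 22) + (-9 + I*√3205/10) = -215*333 + (-9 + I*√3205/10) = -71595 + (-9 + I*√3205/10) = -71604 + I*√3205/10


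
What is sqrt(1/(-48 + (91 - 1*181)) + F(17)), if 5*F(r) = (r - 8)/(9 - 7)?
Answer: 2*sqrt(26565)/345 ≈ 0.94486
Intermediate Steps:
F(r) = -4/5 + r/10 (F(r) = ((r - 8)/(9 - 7))/5 = ((-8 + r)/2)/5 = ((-8 + r)*(1/2))/5 = (-4 + r/2)/5 = -4/5 + r/10)
sqrt(1/(-48 + (91 - 1*181)) + F(17)) = sqrt(1/(-48 + (91 - 1*181)) + (-4/5 + (1/10)*17)) = sqrt(1/(-48 + (91 - 181)) + (-4/5 + 17/10)) = sqrt(1/(-48 - 90) + 9/10) = sqrt(1/(-138) + 9/10) = sqrt(-1/138 + 9/10) = sqrt(308/345) = 2*sqrt(26565)/345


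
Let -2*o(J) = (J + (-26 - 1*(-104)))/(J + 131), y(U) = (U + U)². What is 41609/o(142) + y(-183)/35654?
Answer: -202494106959/1960970 ≈ -1.0326e+5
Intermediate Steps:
y(U) = 4*U² (y(U) = (2*U)² = 4*U²)
o(J) = -(78 + J)/(2*(131 + J)) (o(J) = -(J + (-26 - 1*(-104)))/(2*(J + 131)) = -(J + (-26 + 104))/(2*(131 + J)) = -(J + 78)/(2*(131 + J)) = -(78 + J)/(2*(131 + J)))
41609/o(142) + y(-183)/35654 = 41609/(((-78 - 1*142)/(2*(131 + 142)))) + (4*(-183)²)/35654 = 41609/(((½)*(-78 - 142)/273)) + (4*33489)*(1/35654) = 41609/(((½)*(1/273)*(-220))) + 133956*(1/35654) = 41609/(-110/273) + 66978/17827 = 41609*(-273/110) + 66978/17827 = -11359257/110 + 66978/17827 = -202494106959/1960970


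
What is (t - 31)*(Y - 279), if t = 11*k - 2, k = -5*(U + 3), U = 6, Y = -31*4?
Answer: 212784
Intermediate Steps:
Y = -124
k = -45 (k = -5*(6 + 3) = -5*9 = -45)
t = -497 (t = 11*(-45) - 2 = -495 - 2 = -497)
(t - 31)*(Y - 279) = (-497 - 31)*(-124 - 279) = -528*(-403) = 212784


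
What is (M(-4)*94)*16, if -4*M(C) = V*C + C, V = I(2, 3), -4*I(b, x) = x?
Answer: 376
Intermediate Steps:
I(b, x) = -x/4
V = -¾ (V = -¼*3 = -¾ ≈ -0.75000)
M(C) = -C/16 (M(C) = -(-3*C/4 + C)/4 = -C/16)
(M(-4)*94)*16 = (-1/16*(-4)*94)*16 = ((¼)*94)*16 = (47/2)*16 = 376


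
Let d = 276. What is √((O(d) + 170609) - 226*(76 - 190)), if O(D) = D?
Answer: √196649 ≈ 443.45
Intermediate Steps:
√((O(d) + 170609) - 226*(76 - 190)) = √((276 + 170609) - 226*(76 - 190)) = √(170885 - 226*(-114)) = √(170885 + 25764) = √196649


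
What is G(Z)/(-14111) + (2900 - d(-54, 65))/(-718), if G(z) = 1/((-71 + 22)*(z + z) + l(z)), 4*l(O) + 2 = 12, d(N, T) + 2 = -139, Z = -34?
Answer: -286177135055/67568293962 ≈ -4.2354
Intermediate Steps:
d(N, T) = -141 (d(N, T) = -2 - 139 = -141)
l(O) = 5/2 (l(O) = -1/2 + (1/4)*12 = -1/2 + 3 = 5/2)
G(z) = 1/(5/2 - 98*z) (G(z) = 1/((-71 + 22)*(z + z) + 5/2) = 1/(-98*z + 5/2) = 1/(5/2 - 98*z))
G(Z)/(-14111) + (2900 - d(-54, 65))/(-718) = -2/(-5 + 196*(-34))/(-14111) + (2900 - 1*(-141))/(-718) = -2/(-5 - 6664)*(-1/14111) + (2900 + 141)*(-1/718) = -2/(-6669)*(-1/14111) + 3041*(-1/718) = -2*(-1/6669)*(-1/14111) - 3041/718 = (2/6669)*(-1/14111) - 3041/718 = -2/94106259 - 3041/718 = -286177135055/67568293962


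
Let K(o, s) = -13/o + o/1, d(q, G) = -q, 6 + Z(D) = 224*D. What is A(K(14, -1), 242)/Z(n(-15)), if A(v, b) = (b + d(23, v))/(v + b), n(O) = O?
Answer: -511/2003331 ≈ -0.00025508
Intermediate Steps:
Z(D) = -6 + 224*D
K(o, s) = o - 13/o (K(o, s) = -13/o + o*1 = -13/o + o = o - 13/o)
A(v, b) = (-23 + b)/(b + v) (A(v, b) = (b - 1*23)/(v + b) = (b - 23)/(b + v) = (-23 + b)/(b + v))
A(K(14, -1), 242)/Z(n(-15)) = ((-23 + 242)/(242 + (14 - 13/14)))/(-6 + 224*(-15)) = (219/(242 + (14 - 13*1/14)))/(-6 - 3360) = (219/(242 + (14 - 13/14)))/(-3366) = (219/(242 + 183/14))*(-1/3366) = (219/(3571/14))*(-1/3366) = ((14/3571)*219)*(-1/3366) = (3066/3571)*(-1/3366) = -511/2003331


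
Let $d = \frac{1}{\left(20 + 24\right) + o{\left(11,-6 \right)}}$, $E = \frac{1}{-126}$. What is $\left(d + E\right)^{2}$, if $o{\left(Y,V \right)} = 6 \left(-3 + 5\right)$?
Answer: $\frac{25}{254016} \approx 9.8419 \cdot 10^{-5}$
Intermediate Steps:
$E = - \frac{1}{126} \approx -0.0079365$
$o{\left(Y,V \right)} = 12$ ($o{\left(Y,V \right)} = 6 \cdot 2 = 12$)
$d = \frac{1}{56}$ ($d = \frac{1}{\left(20 + 24\right) + 12} = \frac{1}{44 + 12} = \frac{1}{56} \approx 0.017857$)
$\left(d + E\right)^{2} = \left(\frac{1}{56} - \frac{1}{126}\right)^{2} = \left(\frac{5}{504}\right)^{2} = \frac{25}{254016}$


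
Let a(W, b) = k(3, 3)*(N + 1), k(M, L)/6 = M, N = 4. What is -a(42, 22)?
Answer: -90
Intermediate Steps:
k(M, L) = 6*M
a(W, b) = 90 (a(W, b) = (6*3)*(4 + 1) = 18*5 = 90)
-a(42, 22) = -1*90 = -90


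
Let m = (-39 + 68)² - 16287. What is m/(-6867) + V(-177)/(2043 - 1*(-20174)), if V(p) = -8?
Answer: 343108846/152564139 ≈ 2.2489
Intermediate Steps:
m = -15446 (m = 29² - 16287 = 841 - 16287 = -15446)
m/(-6867) + V(-177)/(2043 - 1*(-20174)) = -15446/(-6867) - 8/(2043 - 1*(-20174)) = -15446*(-1/6867) - 8/(2043 + 20174) = 15446/6867 - 8/22217 = 343108846/152564139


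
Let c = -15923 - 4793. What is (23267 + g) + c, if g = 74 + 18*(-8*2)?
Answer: 2337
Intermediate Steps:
g = -214 (g = 74 + 18*(-16) = 74 - 288 = -214)
c = -20716
(23267 + g) + c = (23267 - 214) - 20716 = 23053 - 20716 = 2337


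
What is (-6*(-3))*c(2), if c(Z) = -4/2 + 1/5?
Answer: -162/5 ≈ -32.400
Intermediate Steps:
c(Z) = -9/5 (c(Z) = -4*½ + 1*(⅕) = -2 + ⅕ = -9/5)
(-6*(-3))*c(2) = -6*(-3)*(-9/5) = 18*(-9/5) = -162/5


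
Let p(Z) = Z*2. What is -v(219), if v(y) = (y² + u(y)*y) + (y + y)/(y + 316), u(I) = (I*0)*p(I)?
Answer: -25659573/535 ≈ -47962.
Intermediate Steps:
p(Z) = 2*Z
u(I) = 0 (u(I) = (I*0)*(2*I) = 0*(2*I) = 0)
v(y) = y² + 2*y/(316 + y) (v(y) = (y² + 0*y) + (y + y)/(y + 316) = (y² + 0) + (2*y)/(316 + y) = y² + 2*y/(316 + y))
-v(219) = -219*(2 + 219² + 316*219)/(316 + 219) = -219*(2 + 47961 + 69204)/535 = -219*117167/535 = -1*25659573/535 = -25659573/535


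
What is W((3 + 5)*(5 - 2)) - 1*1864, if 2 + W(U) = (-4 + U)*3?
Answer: -1806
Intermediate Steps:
W(U) = -14 + 3*U (W(U) = -2 + (-4 + U)*3 = -2 + (-12 + 3*U) = -14 + 3*U)
W((3 + 5)*(5 - 2)) - 1*1864 = (-14 + 3*((3 + 5)*(5 - 2))) - 1*1864 = (-14 + 3*(8*3)) - 1864 = (-14 + 3*24) - 1864 = (-14 + 72) - 1864 = 58 - 1864 = -1806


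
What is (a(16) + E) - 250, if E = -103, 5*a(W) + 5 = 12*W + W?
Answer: -1562/5 ≈ -312.40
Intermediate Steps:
a(W) = -1 + 13*W/5 (a(W) = -1 + (12*W + W)/5 = -1 + (13*W)/5 = -1 + 13*W/5)
(a(16) + E) - 250 = ((-1 + (13/5)*16) - 103) - 250 = ((-1 + 208/5) - 103) - 250 = (203/5 - 103) - 250 = -312/5 - 250 = -1562/5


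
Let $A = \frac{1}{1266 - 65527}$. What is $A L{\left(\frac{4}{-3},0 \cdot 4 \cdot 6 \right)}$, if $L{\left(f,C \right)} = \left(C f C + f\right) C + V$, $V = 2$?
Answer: $- \frac{2}{64261} \approx -3.1123 \cdot 10^{-5}$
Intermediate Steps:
$L{\left(f,C \right)} = 2 + C \left(f + f C^{2}\right)$ ($L{\left(f,C \right)} = \left(C f C + f\right) C + 2 = \left(f C^{2} + f\right) C + 2 = \left(f + f C^{2}\right) C + 2 = C \left(f + f C^{2}\right) + 2 = 2 + C \left(f + f C^{2}\right)$)
$A = - \frac{1}{64261}$ ($A = \frac{1}{-64261} = - \frac{1}{64261} \approx -1.5562 \cdot 10^{-5}$)
$A L{\left(\frac{4}{-3},0 \cdot 4 \cdot 6 \right)} = - \frac{2 + 0 \cdot 4 \cdot 6 \frac{4}{-3} + \frac{4}{-3} \left(0 \cdot 4 \cdot 6\right)^{3}}{64261} = - \frac{2 + 0 \cdot 6 \cdot 4 \left(- \frac{1}{3}\right) + 4 \left(- \frac{1}{3}\right) \left(0 \cdot 6\right)^{3}}{64261} = - \frac{2 + 0 \left(- \frac{4}{3}\right) - \frac{4 \cdot 0^{3}}{3}}{64261} = - \frac{2 + 0 - 0}{64261} = - \frac{2 + 0 + 0}{64261} = \left(- \frac{1}{64261}\right) 2 = - \frac{2}{64261}$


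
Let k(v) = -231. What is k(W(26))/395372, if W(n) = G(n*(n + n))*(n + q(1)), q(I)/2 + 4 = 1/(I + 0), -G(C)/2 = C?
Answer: -231/395372 ≈ -0.00058426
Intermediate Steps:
G(C) = -2*C
q(I) = -8 + 2/I (q(I) = -8 + 2/(I + 0) = -8 + 2/I)
W(n) = -4*n²*(-6 + n) (W(n) = (-2*n*(n + n))*(n + (-8 + 2/1)) = (-2*n*2*n)*(n + (-8 + 2*1)) = (-4*n²)*(n + (-8 + 2)) = (-4*n²)*(n - 6) = (-4*n²)*(-6 + n) = -4*n²*(-6 + n))
k(W(26))/395372 = -231/395372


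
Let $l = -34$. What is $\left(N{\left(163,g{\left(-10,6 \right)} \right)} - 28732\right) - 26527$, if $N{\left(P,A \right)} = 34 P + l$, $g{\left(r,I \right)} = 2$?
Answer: $-49751$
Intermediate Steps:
$N{\left(P,A \right)} = -34 + 34 P$ ($N{\left(P,A \right)} = 34 P - 34 = -34 + 34 P$)
$\left(N{\left(163,g{\left(-10,6 \right)} \right)} - 28732\right) - 26527 = \left(\left(-34 + 34 \cdot 163\right) - 28732\right) - 26527 = \left(\left(-34 + 5542\right) - 28732\right) - 26527 = \left(5508 - 28732\right) - 26527 = -23224 - 26527 = -49751$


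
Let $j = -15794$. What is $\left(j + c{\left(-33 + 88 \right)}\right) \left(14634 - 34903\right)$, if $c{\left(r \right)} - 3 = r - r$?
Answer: $320067779$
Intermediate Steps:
$c{\left(r \right)} = 3$ ($c{\left(r \right)} = 3 + \left(r - r\right) = 3 + 0 = 3$)
$\left(j + c{\left(-33 + 88 \right)}\right) \left(14634 - 34903\right) = \left(-15794 + 3\right) \left(14634 - 34903\right) = \left(-15791\right) \left(-20269\right) = 320067779$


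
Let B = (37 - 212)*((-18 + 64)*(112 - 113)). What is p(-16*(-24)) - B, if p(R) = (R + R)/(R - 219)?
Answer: -442494/55 ≈ -8045.3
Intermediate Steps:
p(R) = 2*R/(-219 + R) (p(R) = (2*R)/(-219 + R) = 2*R/(-219 + R))
B = 8050 (B = -8050*(-1) = -175*(-46) = 8050)
p(-16*(-24)) - B = 2*(-16*(-24))/(-219 - 16*(-24)) - 1*8050 = 2*384/(-219 + 384) - 8050 = 2*384/165 - 8050 = 2*384*(1/165) - 8050 = 256/55 - 8050 = -442494/55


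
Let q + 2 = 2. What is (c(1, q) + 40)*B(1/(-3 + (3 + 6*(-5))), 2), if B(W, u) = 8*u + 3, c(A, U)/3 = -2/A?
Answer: 646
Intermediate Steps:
q = 0 (q = -2 + 2 = 0)
c(A, U) = -6/A (c(A, U) = 3*(-2/A) = -6/A)
B(W, u) = 3 + 8*u
(c(1, q) + 40)*B(1/(-3 + (3 + 6*(-5))), 2) = (-6/1 + 40)*(3 + 8*2) = (-6*1 + 40)*(3 + 16) = (-6 + 40)*19 = 34*19 = 646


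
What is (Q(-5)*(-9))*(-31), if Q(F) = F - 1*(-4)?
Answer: -279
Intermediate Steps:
Q(F) = 4 + F (Q(F) = F + 4 = 4 + F)
(Q(-5)*(-9))*(-31) = ((4 - 5)*(-9))*(-31) = -1*(-9)*(-31) = 9*(-31) = -279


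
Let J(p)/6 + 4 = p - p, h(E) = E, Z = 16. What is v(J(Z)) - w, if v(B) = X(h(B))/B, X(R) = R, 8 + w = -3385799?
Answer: 3385808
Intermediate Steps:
w = -3385807 (w = -8 - 3385799 = -3385807)
J(p) = -24 (J(p) = -24 + 6*(p - p) = -24 + 6*0 = -24 + 0 = -24)
v(B) = 1 (v(B) = B/B = 1)
v(J(Z)) - w = 1 - 1*(-3385807) = 1 + 3385807 = 3385808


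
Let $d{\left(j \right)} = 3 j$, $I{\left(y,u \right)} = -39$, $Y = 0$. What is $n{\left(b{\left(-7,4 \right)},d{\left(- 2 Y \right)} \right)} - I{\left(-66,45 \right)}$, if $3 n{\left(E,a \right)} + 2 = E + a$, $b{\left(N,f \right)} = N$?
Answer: $36$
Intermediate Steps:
$n{\left(E,a \right)} = - \frac{2}{3} + \frac{E}{3} + \frac{a}{3}$ ($n{\left(E,a \right)} = - \frac{2}{3} + \frac{E + a}{3} = - \frac{2}{3} + \left(\frac{E}{3} + \frac{a}{3}\right) = - \frac{2}{3} + \frac{E}{3} + \frac{a}{3}$)
$n{\left(b{\left(-7,4 \right)},d{\left(- 2 Y \right)} \right)} - I{\left(-66,45 \right)} = \left(- \frac{2}{3} + \frac{1}{3} \left(-7\right) + \frac{3 \left(\left(-2\right) 0\right)}{3}\right) - -39 = \left(- \frac{2}{3} - \frac{7}{3} + \frac{3 \cdot 0}{3}\right) + 39 = \left(- \frac{2}{3} - \frac{7}{3} + \frac{1}{3} \cdot 0\right) + 39 = \left(- \frac{2}{3} - \frac{7}{3} + 0\right) + 39 = -3 + 39 = 36$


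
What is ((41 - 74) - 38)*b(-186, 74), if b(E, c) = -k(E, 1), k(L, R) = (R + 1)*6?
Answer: 852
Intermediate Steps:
k(L, R) = 6 + 6*R (k(L, R) = (1 + R)*6 = 6 + 6*R)
b(E, c) = -12 (b(E, c) = -(6 + 6*1) = -(6 + 6) = -1*12 = -12)
((41 - 74) - 38)*b(-186, 74) = ((41 - 74) - 38)*(-12) = (-33 - 38)*(-12) = -71*(-12) = 852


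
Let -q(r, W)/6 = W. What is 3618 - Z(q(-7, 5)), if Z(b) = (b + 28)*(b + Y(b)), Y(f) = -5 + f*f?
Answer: 5348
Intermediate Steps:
q(r, W) = -6*W
Y(f) = -5 + f²
Z(b) = (28 + b)*(-5 + b + b²) (Z(b) = (b + 28)*(b + (-5 + b²)) = (28 + b)*(-5 + b + b²))
3618 - Z(q(-7, 5)) = 3618 - (-140 + (-6*5)³ + 23*(-6*5) + 29*(-6*5)²) = 3618 - (-140 + (-30)³ + 23*(-30) + 29*(-30)²) = 3618 - (-140 - 27000 - 690 + 29*900) = 3618 - (-140 - 27000 - 690 + 26100) = 3618 - 1*(-1730) = 3618 + 1730 = 5348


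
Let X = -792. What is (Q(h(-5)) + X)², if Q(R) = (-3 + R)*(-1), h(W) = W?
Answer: 614656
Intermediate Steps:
Q(R) = 3 - R
(Q(h(-5)) + X)² = ((3 - 1*(-5)) - 792)² = ((3 + 5) - 792)² = (8 - 792)² = (-784)² = 614656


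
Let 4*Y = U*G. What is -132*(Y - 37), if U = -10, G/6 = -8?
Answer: -10956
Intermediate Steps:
G = -48 (G = 6*(-8) = -48)
Y = 120 (Y = (-10*(-48))/4 = (¼)*480 = 120)
-132*(Y - 37) = -132*(120 - 37) = -132*83 = -10956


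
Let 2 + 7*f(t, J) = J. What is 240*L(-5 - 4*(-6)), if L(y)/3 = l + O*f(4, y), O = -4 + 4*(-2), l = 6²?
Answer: 34560/7 ≈ 4937.1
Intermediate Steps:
f(t, J) = -2/7 + J/7
l = 36
O = -12 (O = -4 - 8 = -12)
L(y) = 828/7 - 36*y/7 (L(y) = 3*(36 - 12*(-2/7 + y/7)) = 3*(36 + (24/7 - 12*y/7)) = 3*(276/7 - 12*y/7) = 828/7 - 36*y/7)
240*L(-5 - 4*(-6)) = 240*(828/7 - 36*(-5 - 4*(-6))/7) = 240*(828/7 - 36*(-5 + 24)/7) = 240*(828/7 - 36/7*19) = 240*(828/7 - 684/7) = 240*(144/7) = 34560/7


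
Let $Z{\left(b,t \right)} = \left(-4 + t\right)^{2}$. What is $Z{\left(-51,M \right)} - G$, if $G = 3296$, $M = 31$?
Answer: $-2567$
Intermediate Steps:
$Z{\left(-51,M \right)} - G = \left(-4 + 31\right)^{2} - 3296 = 27^{2} - 3296 = 729 - 3296 = -2567$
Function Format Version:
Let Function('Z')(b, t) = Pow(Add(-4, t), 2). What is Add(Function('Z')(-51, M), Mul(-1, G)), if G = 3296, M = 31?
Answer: -2567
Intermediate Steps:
Add(Function('Z')(-51, M), Mul(-1, G)) = Add(Pow(Add(-4, 31), 2), Mul(-1, 3296)) = Add(Pow(27, 2), -3296) = Add(729, -3296) = -2567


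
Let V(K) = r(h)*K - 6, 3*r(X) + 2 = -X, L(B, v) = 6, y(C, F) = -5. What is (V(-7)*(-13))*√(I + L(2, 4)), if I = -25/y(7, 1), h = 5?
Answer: -403*√11/3 ≈ -445.53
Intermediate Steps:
r(X) = -⅔ - X/3 (r(X) = -⅔ + (-X)/3 = -⅔ - X/3)
I = 5 (I = -25/(-5) = -25*(-⅕) = 5)
V(K) = -6 - 7*K/3 (V(K) = (-⅔ - ⅓*5)*K - 6 = (-⅔ - 5/3)*K - 6 = -7*K/3 - 6 = -6 - 7*K/3)
(V(-7)*(-13))*√(I + L(2, 4)) = ((-6 - 7/3*(-7))*(-13))*√(5 + 6) = ((-6 + 49/3)*(-13))*√11 = ((31/3)*(-13))*√11 = -403*√11/3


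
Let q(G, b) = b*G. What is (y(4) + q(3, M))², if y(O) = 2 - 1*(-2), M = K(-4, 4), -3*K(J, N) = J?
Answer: 64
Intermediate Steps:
K(J, N) = -J/3
M = 4/3 (M = -⅓*(-4) = 4/3 ≈ 1.3333)
q(G, b) = G*b
y(O) = 4 (y(O) = 2 + 2 = 4)
(y(4) + q(3, M))² = (4 + 3*(4/3))² = (4 + 4)² = 8² = 64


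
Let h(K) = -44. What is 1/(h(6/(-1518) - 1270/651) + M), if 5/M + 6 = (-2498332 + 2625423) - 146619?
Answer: -19534/859501 ≈ -0.022727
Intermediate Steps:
M = -5/19534 (M = 5/(-6 + ((-2498332 + 2625423) - 146619)) = 5/(-6 + (127091 - 146619)) = 5/(-6 - 19528) = 5/(-19534) = 5*(-1/19534) = -5/19534 ≈ -0.00025596)
1/(h(6/(-1518) - 1270/651) + M) = 1/(-44 - 5/19534) = 1/(-859501/19534) = -19534/859501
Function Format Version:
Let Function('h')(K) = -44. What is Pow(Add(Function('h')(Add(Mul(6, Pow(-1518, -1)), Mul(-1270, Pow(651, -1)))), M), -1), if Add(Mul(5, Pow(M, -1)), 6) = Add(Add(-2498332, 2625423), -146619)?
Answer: Rational(-19534, 859501) ≈ -0.022727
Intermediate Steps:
M = Rational(-5, 19534) (M = Mul(5, Pow(Add(-6, Add(Add(-2498332, 2625423), -146619)), -1)) = Mul(5, Pow(Add(-6, Add(127091, -146619)), -1)) = Mul(5, Pow(Add(-6, -19528), -1)) = Mul(5, Pow(-19534, -1)) = Mul(5, Rational(-1, 19534)) = Rational(-5, 19534) ≈ -0.00025596)
Pow(Add(Function('h')(Add(Mul(6, Pow(-1518, -1)), Mul(-1270, Pow(651, -1)))), M), -1) = Pow(Add(-44, Rational(-5, 19534)), -1) = Pow(Rational(-859501, 19534), -1) = Rational(-19534, 859501)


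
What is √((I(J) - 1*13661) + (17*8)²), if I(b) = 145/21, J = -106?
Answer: 4*√133455/21 ≈ 69.584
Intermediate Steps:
I(b) = 145/21 (I(b) = 145*(1/21) = 145/21)
√((I(J) - 1*13661) + (17*8)²) = √((145/21 - 1*13661) + (17*8)²) = √((145/21 - 13661) + 136²) = √(-286736/21 + 18496) = √(101680/21) = 4*√133455/21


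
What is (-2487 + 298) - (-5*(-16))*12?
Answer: -3149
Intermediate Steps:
(-2487 + 298) - (-5*(-16))*12 = -2189 - 80*12 = -2189 - 1*960 = -2189 - 960 = -3149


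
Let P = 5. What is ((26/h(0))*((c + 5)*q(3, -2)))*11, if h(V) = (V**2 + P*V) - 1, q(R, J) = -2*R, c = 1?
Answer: 10296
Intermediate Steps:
h(V) = -1 + V**2 + 5*V (h(V) = (V**2 + 5*V) - 1 = -1 + V**2 + 5*V)
((26/h(0))*((c + 5)*q(3, -2)))*11 = ((26/(-1 + 0**2 + 5*0))*((1 + 5)*(-2*3)))*11 = ((26/(-1 + 0 + 0))*(6*(-6)))*11 = ((26/(-1))*(-36))*11 = ((26*(-1))*(-36))*11 = -26*(-36)*11 = 936*11 = 10296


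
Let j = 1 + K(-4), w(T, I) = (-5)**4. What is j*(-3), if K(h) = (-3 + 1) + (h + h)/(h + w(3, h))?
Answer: 629/207 ≈ 3.0386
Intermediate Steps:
w(T, I) = 625
K(h) = -2 + 2*h/(625 + h) (K(h) = (-3 + 1) + (h + h)/(h + 625) = -2 + (2*h)/(625 + h) = -2 + 2*h/(625 + h))
j = -629/621 (j = 1 - 1250/(625 - 4) = 1 - 1250/621 = -629/621 ≈ -1.0129)
j*(-3) = -629/621*(-3) = 629/207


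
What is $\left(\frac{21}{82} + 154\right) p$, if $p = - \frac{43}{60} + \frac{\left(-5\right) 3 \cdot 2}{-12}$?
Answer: $\frac{1353443}{4920} \approx 275.09$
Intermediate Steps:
$p = \frac{107}{60}$ ($p = \left(-43\right) \frac{1}{60} + \left(-15\right) 2 \left(- \frac{1}{12}\right) = - \frac{43}{60} - - \frac{5}{2} = - \frac{43}{60} + \frac{5}{2} = \frac{107}{60} \approx 1.7833$)
$\left(\frac{21}{82} + 154\right) p = \left(\frac{21}{82} + 154\right) \frac{107}{60} = \frac{12649}{82} \cdot \frac{107}{60} = \frac{1353443}{4920}$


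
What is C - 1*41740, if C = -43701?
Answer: -85441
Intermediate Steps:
C - 1*41740 = -43701 - 1*41740 = -43701 - 41740 = -85441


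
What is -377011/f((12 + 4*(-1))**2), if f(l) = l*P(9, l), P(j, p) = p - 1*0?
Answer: -377011/4096 ≈ -92.044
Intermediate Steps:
P(j, p) = p (P(j, p) = p + 0 = p)
f(l) = l**2 (f(l) = l*l = l**2)
-377011/f((12 + 4*(-1))**2) = -377011/(12 + 4*(-1))**4 = -377011/(12 - 4)**4 = -377011/((8**2)**2) = -377011/(64**2) = -377011/4096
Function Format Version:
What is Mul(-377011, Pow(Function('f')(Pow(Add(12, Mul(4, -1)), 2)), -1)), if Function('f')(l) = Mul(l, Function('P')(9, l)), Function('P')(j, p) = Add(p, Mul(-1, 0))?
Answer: Rational(-377011, 4096) ≈ -92.044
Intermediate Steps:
Function('P')(j, p) = p (Function('P')(j, p) = Add(p, 0) = p)
Function('f')(l) = Pow(l, 2) (Function('f')(l) = Mul(l, l) = Pow(l, 2))
Mul(-377011, Pow(Function('f')(Pow(Add(12, Mul(4, -1)), 2)), -1)) = Mul(-377011, Pow(Pow(Pow(Add(12, Mul(4, -1)), 2), 2), -1)) = Mul(-377011, Pow(Pow(Pow(Add(12, -4), 2), 2), -1)) = Mul(-377011, Pow(Pow(Pow(8, 2), 2), -1)) = Mul(-377011, Pow(Pow(64, 2), -1)) = Mul(-377011, Pow(4096, -1)) = Mul(-377011, Rational(1, 4096)) = Rational(-377011, 4096)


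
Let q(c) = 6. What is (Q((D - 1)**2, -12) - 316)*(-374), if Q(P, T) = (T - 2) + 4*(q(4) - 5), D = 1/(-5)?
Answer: 121924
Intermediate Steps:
D = -1/5 ≈ -0.20000
Q(P, T) = 2 + T (Q(P, T) = (T - 2) + 4*(6 - 5) = (-2 + T) + 4*1 = (-2 + T) + 4 = 2 + T)
(Q((D - 1)**2, -12) - 316)*(-374) = ((2 - 12) - 316)*(-374) = (-10 - 316)*(-374) = -326*(-374) = 121924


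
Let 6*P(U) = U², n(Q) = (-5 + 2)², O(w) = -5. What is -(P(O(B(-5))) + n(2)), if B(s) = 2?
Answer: -79/6 ≈ -13.167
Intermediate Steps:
n(Q) = 9 (n(Q) = (-3)² = 9)
P(U) = U²/6
-(P(O(B(-5))) + n(2)) = -((⅙)*(-5)² + 9) = -((⅙)*25 + 9) = -(25/6 + 9) = -1*79/6 = -79/6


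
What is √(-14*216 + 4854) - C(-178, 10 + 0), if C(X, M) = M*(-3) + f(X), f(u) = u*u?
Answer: -31654 + √1830 ≈ -31611.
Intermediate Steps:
f(u) = u²
C(X, M) = X² - 3*M (C(X, M) = M*(-3) + X² = -3*M + X² = X² - 3*M)
√(-14*216 + 4854) - C(-178, 10 + 0) = √(-14*216 + 4854) - ((-178)² - 3*(10 + 0)) = √(-3024 + 4854) - (31684 - 3*10) = √1830 - (31684 - 30) = √1830 - 1*31654 = √1830 - 31654 = -31654 + √1830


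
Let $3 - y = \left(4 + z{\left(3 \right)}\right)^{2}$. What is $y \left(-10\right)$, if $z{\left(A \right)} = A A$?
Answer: $1660$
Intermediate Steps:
$z{\left(A \right)} = A^{2}$
$y = -166$ ($y = 3 - \left(4 + 3^{2}\right)^{2} = 3 - \left(4 + 9\right)^{2} = 3 - 13^{2} = 3 - 169 = -166$)
$y \left(-10\right) = \left(-166\right) \left(-10\right) = 1660$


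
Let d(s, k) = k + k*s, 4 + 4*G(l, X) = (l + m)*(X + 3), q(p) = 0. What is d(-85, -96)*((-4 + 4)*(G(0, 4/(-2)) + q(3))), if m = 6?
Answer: 0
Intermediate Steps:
G(l, X) = -1 + (3 + X)*(6 + l)/4 (G(l, X) = -1 + ((l + 6)*(X + 3))/4 = -1 + ((6 + l)*(3 + X))/4 = -1 + ((3 + X)*(6 + l))/4 = -1 + (3 + X)*(6 + l)/4)
d(-85, -96)*((-4 + 4)*(G(0, 4/(-2)) + q(3))) = (-96*(1 - 85))*((-4 + 4)*((7/2 + 3*(4/(-2))/2 + (¾)*0 + (¼)*(4/(-2))*0) + 0)) = (-96*(-84))*(0*((7/2 + 3*(4*(-½))/2 + 0 + (¼)*(4*(-½))*0) + 0)) = 8064*(0*((7/2 + (3/2)*(-2) + 0 + (¼)*(-2)*0) + 0)) = 8064*(0*((7/2 - 3 + 0 + 0) + 0)) = 8064*(0*(½ + 0)) = 8064*(0*(½)) = 8064*0 = 0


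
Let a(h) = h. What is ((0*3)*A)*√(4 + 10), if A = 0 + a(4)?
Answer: 0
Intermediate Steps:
A = 4 (A = 0 + 4 = 4)
((0*3)*A)*√(4 + 10) = ((0*3)*4)*√(4 + 10) = (0*4)*√14 = 0*√14 = 0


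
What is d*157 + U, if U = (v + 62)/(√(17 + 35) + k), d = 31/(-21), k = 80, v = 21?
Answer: -854341/3703 - 83*√13/3174 ≈ -230.81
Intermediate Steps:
d = -31/21 (d = 31*(-1/21) = -31/21 ≈ -1.4762)
U = 83/(80 + 2*√13) (U = (21 + 62)/(√(17 + 35) + 80) = 83/(√52 + 80) = 83/(2*√13 + 80) = 83/(80 + 2*√13) ≈ 0.95171)
d*157 + U = -31/21*157 + (1660/1587 - 83*√13/3174) = -4867/21 + (1660/1587 - 83*√13/3174) = -854341/3703 - 83*√13/3174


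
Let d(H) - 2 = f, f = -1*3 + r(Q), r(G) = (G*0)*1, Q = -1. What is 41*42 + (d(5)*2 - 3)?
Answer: 1717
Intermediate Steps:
r(G) = 0 (r(G) = 0*1 = 0)
f = -3 (f = -1*3 + 0 = -3 + 0 = -3)
d(H) = -1 (d(H) = 2 - 3 = -1)
41*42 + (d(5)*2 - 3) = 41*42 + (-1*2 - 3) = 1722 + (-2 - 3) = 1722 - 5 = 1717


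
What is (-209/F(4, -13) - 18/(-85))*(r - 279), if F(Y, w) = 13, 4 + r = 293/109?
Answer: 535642174/120445 ≈ 4447.2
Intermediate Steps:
r = -143/109 (r = -4 + 293/109 = -143/109 ≈ -1.3119)
(-209/F(4, -13) - 18/(-85))*(r - 279) = (-209/13 - 18/(-85))*(-143/109 - 279) = (-209*1/13 - 18*(-1/85))*(-30554/109) = (-209/13 + 18/85)*(-30554/109) = -17531/1105*(-30554/109) = 535642174/120445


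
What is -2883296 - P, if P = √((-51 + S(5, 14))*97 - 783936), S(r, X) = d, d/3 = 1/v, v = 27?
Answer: -2883296 - 5*I*√283994/3 ≈ -2.8833e+6 - 888.18*I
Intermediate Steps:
d = ⅑ (d = 3/27 = 3*(1/27) = ⅑ ≈ 0.11111)
S(r, X) = ⅑
P = 5*I*√283994/3 (P = √((-51 + ⅑)*97 - 783936) = √(-458/9*97 - 783936) = √(-44426/9 - 783936) = √(-7099850/9) = 5*I*√283994/3 ≈ 888.18*I)
-2883296 - P = -2883296 - 5*I*√283994/3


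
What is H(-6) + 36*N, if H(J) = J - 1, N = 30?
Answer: 1073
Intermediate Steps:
H(J) = -1 + J
H(-6) + 36*N = (-1 - 6) + 36*30 = -7 + 1080 = 1073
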